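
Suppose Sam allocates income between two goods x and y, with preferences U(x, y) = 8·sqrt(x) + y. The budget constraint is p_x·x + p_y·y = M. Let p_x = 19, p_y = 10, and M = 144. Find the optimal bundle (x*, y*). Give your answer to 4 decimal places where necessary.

x* = 4.4321, y* = 5.9789

MU_x = 4/√x, MU_y = 1. Tangency: 4/√x = p_x/p_y.
Solve: √x = 4·p_y/p_x, so x*(p_x,p_y) = (4·p_y/p_x)², and y* = (M − p_x·x*)/p_y.
Plugging in: x* = (4·10/19)² = 4.4321, y* = 5.9789.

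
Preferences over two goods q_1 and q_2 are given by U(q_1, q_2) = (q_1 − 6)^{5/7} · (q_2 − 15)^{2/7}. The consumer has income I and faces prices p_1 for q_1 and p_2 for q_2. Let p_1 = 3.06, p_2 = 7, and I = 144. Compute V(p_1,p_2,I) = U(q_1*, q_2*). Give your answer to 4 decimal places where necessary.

Let q_1' = q_1−6, q_2' = q_2−15. MRS = (5/2)·q_2'/q_1' = p_1/p_2.
Substituting into the budget: q_1* = 6 + 5/7·(I − 6·p_1 − 15·p_2)/p_1, and q_2* = 15 + 2/7·(…)/p_2.
Discretionary income = 144 − 6·3.06 − 15·7 = 20.64; q_1* = 6 + 5/7·20.64/3.06 = 10.8179; q_2* = 15 + 2/7·20.64/7 = 15.8424.
Utility at the optimum: U(10.8179, 15.8424) = 2.9274.

V = 2.9274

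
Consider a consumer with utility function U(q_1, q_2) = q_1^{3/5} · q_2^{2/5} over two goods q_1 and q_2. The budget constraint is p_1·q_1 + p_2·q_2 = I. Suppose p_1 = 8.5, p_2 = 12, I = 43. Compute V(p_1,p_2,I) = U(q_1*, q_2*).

V = 2.2483

Demand: q_1*(p_1,p_2,I) = 0.6·I/p_1 and q_2* = 0.4·I/p_2.
At p_1=8.5, p_2=12, I=43: q_1* = 0.6·43/8.5 = 3.0353, q_2* = 1.4333.
Utility at the optimum: U(3.0353, 1.4333) = 2.2483.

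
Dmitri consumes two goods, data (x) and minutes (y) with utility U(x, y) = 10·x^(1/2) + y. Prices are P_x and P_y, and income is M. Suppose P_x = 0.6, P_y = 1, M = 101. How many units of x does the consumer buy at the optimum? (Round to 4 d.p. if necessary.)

MU_x = 5/√x, MU_y = 1. Tangency: 5/√x = P_x/P_y.
Thus x* = (5·P_y/P_x)² — independent of M — with the rest of income spent on y.
Plugging in: x* = (5·1/0.6)² = 69.4444.

x* = 69.4444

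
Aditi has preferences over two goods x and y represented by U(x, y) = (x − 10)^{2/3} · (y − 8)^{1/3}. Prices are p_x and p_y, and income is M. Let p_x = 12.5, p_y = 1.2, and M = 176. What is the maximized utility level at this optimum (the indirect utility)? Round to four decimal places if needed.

MRS = 2·(y−8)/(x−10). Tangency with p_x/p_y gives y−8 = (1/2)·(p_x/p_y)·(x−10).
Substituting into the budget: x* = 10 + 2/3·(M − 10·p_x − 8·p_y)/p_x, and y* = 8 + 1/3·(…)/p_y.
Discretionary income = 176 − 10·12.5 − 8·1.2 = 41.4; x* = 10 + 2/3·41.4/12.5 = 12.208; y* = 8 + 1/3·41.4/1.2 = 19.5.
Utility at the optimum: U(12.208, 19.5) = 3.8274.

V = 3.8274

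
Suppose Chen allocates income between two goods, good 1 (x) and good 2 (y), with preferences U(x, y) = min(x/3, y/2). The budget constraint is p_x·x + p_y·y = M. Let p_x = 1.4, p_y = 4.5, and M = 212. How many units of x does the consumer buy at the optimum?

x* = 48.1818

With perfect complements, no substitution: consume in ratio x:y = 3:2.
Budget: p_x·x + p_y·(2/3)·x = M, so (3·p_x + 2·p_y)·x = 3·M.
Demand: x*(p_x,p_y,M) = 3·M/(3·p_x + 2·p_y), y* = 2·M/(3·p_x + 2·p_y).
Here 3·1.4 + 2·4.5 = 13.2, giving x* = 48.1818.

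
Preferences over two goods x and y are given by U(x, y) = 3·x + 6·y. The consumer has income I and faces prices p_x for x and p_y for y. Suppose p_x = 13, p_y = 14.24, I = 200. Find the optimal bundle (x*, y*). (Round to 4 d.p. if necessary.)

x* = 0, y* = 14.0449

Perfect substitutes: compare marginal utility per dollar. 3/p_x vs 6/p_y → 0.2308 vs 0.4213.
y gives more utility per dollar, so spend all income on y: y* = I/p_y, x* = 0.
Numerically: x* = 0, y* = 14.0449.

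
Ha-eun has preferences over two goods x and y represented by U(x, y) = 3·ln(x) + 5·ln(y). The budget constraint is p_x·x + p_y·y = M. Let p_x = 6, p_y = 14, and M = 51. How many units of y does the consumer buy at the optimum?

y* = 2.2768

MU_x/MU_y = (3·y)/(5·x); tangency sets this equal to p_x/p_y.
Rearranging, p_y·y = (5/3)·p_x·x. Substituting into the budget gives p_x·x·(1 + (5/3)) = M.
Demand: x*(p_x,p_y,M) = 0.375·M/p_x and y* = 0.625·M/p_y.
At p_x=6, p_y=14, M=51: y* = 0.625·51/14 = 2.2768.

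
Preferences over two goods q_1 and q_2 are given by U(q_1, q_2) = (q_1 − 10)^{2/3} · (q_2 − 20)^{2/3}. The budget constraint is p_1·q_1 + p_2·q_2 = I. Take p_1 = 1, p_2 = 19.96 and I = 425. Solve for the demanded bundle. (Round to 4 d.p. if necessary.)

This is Cobb-Douglas in (q_1−10, q_2−20): tangency gives 2/3·p_2·(q_2−20) = 2/3·p_1·(q_1−10).
Substituting into the budget: q_1* = 10 + 0.5·(I − 10·p_1 − 20·p_2)/p_1, and q_2* = 20 + 0.5·(…)/p_2.
Discretionary income = 425 − 10·1 − 20·19.96 = 15.8; q_1* = 10 + 0.5·15.8/1 = 17.9; q_2* = 20 + 0.5·15.8/19.96 = 20.3958.

q_1* = 17.9, q_2* = 20.3958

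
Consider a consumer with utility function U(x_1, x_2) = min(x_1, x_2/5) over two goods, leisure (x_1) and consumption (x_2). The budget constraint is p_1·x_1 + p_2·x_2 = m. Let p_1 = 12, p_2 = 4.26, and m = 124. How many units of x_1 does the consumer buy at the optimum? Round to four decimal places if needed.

With perfect complements, no substitution: consume in ratio x_1:x_2 = 1:5.
Budget: p_1·x_1 + p_2·5·x_1 = m, so (p_1 + 5·p_2)·x_1 = m.
Demand: x_1*(p_1,p_2,m) = m/(p_1 + 5·p_2), x_2* = 5·m/(p_1 + 5·p_2).
Here 12 + 5·4.26 = 33.3, giving x_1* = 3.7237.

x_1* = 3.7237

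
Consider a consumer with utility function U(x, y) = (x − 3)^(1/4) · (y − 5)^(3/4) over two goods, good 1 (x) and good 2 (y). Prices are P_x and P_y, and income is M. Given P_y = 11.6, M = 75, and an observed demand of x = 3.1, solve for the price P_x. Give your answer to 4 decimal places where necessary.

P_x = 5

Let x' = x−3, y' = y−5. MRS = (1/3)·y'/x' = P_x/P_y.
Substituting into the budget: x* = 3 + 0.25·(M − 3·P_x − 5·P_y)/P_x, and y* = 5 + 0.75·(…)/P_y.
Set x* = 3.1 in the demand function and solve for P_x: P_x = 5.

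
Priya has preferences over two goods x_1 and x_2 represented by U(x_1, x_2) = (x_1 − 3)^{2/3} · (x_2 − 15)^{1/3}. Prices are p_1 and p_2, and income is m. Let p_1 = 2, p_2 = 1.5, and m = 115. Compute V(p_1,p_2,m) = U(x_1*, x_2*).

Let x_1' = x_1−3, x_2' = x_2−15. MRS = 2·x_2'/x_1' = p_1/p_2.
Substituting into the budget: x_1* = 3 + 2/3·(m − 3·p_1 − 15·p_2)/p_1, and x_2* = 15 + 1/3·(…)/p_2.
Discretionary income = 115 − 3·2 − 15·1.5 = 86.5; x_1* = 3 + 2/3·86.5/2 = 31.8333; x_2* = 15 + 1/3·86.5/1.5 = 34.2222.
Utility at the optimum: U(31.8333, 34.2222) = 25.1882.

V = 25.1882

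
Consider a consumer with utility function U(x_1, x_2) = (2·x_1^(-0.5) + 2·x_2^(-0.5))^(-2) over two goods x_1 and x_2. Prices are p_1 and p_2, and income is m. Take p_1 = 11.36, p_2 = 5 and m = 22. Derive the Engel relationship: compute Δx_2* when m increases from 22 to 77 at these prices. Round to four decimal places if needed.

With the ratio pinned down, the budget gives x_1* = m/(p_1 + p_2·(x_2/x_1)) and x_2* = (x_2/x_1)·x_1*.
Numerically x_2/x_1 = 1.728246, so x_1* = 22/(11.36 + 5·1.728246) = 1.0999 and x_2* = 1.728246·1.0999 = 1.901.
At m' = 77: x_2* = 6.6533. Change: 6.6533 − 1.901 = 4.7524.

Δx_2* = 4.7524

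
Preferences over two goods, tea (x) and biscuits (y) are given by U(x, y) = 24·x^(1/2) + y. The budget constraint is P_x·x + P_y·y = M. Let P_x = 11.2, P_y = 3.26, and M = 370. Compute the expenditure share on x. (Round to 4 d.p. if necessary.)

share on x = 0.3693

Thus x* = (12·P_y/P_x)² — independent of M — with the rest of income spent on y.
Plugging in: x* = (12·3.26/11.2)² = 12.2001, y* = 71.5826.
Expenditure on x: 11.2·12.2001 = 136.6406; share = 0.3693.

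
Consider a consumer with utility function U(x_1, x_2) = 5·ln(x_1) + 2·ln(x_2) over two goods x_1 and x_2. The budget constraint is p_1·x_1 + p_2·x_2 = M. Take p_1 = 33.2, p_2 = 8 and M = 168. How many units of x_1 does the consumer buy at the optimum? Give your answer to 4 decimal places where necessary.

x_1* = 3.6145

Demand: x_1*(p_1,p_2,M) = 5/7·M/p_1 and x_2* = 2/7·M/p_2.
At p_1=33.2, p_2=8, M=168: x_1* = 5/7·168/33.2 = 3.6145.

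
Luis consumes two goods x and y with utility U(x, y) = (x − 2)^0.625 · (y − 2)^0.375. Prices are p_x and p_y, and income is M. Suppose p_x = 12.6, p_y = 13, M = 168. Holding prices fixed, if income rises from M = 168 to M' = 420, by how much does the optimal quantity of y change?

Discretionary income = 168 − 2·12.6 − 2·13 = 116.8; y* = 2 + 0.375·116.8/13 = 5.3692.
At M' = 420: y* = 12.6385. Change: 12.6385 − 5.3692 = 7.2692.

Δy* = 7.2692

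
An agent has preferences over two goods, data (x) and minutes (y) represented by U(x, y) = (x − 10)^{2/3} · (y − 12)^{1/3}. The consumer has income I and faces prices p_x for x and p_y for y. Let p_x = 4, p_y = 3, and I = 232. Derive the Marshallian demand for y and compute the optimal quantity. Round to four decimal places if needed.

y* = 29.3333

This is Cobb-Douglas in (x−10, y−12): tangency gives 2/3·p_y·(y−12) = 1/3·p_x·(x−10).
After buying the subsistence bundle (10, 12), a share 2/3 of the remaining income goes to x: x* = 10 + 2/3·(I − 10p_x − 12p_y)/p_x.
Discretionary income = 232 − 10·4 − 12·3 = 156; y* = 12 + 1/3·156/3 = 29.3333.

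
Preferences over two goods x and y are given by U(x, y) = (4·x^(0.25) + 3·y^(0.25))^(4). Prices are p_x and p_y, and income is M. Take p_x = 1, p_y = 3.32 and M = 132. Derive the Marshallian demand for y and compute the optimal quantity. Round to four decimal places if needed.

From the CES first-order condition, (4/3)·(y/x)^(0.75) = p_x/p_y.
Solve for the ratio: y/x = [(3/4)·p_x/p_y]^(4/3).
With the ratio pinned down, the budget gives x* = M/(p_x + p_y·(y/x)) and y* = (y/x)·x*.
Numerically y/x = 0.137583, so x* = 132/(1 + 3.32·0.137583) = 90.6111 and y* = 0.137583·90.6111 = 12.4665.

y* = 12.4665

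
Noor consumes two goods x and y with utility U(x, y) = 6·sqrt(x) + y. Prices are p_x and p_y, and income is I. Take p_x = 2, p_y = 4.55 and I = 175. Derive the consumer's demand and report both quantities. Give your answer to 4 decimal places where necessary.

Solve: √x = 3·p_y/p_x, so x*(p_x,p_y) = (3·p_y/p_x)², and y* = (I − p_x·x*)/p_y.
Plugging in: x* = (3·4.55/2)² = 46.5806, y* = 17.9865.

x* = 46.5806, y* = 17.9865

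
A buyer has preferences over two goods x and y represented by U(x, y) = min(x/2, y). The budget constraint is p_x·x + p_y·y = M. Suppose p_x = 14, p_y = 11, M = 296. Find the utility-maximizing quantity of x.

With perfect complements, no substitution: consume in ratio x:y = 2:1.
Budget: p_x·x + p_y·(1/2)·x = M, so (2·p_x + p_y)·x = 2·M.
Demand: x*(p_x,p_y,M) = 2·M/(2·p_x + p_y), y* = M/(2·p_x + p_y).
Here 2·14 + 11 = 39, giving x* = 15.1795.

x* = 15.1795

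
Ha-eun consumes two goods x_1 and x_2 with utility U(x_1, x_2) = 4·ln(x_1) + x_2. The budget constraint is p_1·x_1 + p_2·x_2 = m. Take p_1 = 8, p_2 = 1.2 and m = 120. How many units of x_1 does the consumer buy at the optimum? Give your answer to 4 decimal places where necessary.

x_1* = 0.6

Set MRS = p_1/p_2: (4/x_1)/1 = p_1/p_2.
So x_1*(p_1,p_2) = 4·p_2/p_1, independent of income; and x_2* = (m − 4·p_2)/p_2.
At the given prices: x_1* = 4·1.2/8 = 0.6.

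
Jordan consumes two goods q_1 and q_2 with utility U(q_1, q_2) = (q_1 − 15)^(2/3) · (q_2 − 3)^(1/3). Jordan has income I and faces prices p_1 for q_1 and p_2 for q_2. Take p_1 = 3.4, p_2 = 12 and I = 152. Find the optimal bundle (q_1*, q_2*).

q_1* = 27.7451, q_2* = 4.8056

This is Cobb-Douglas in (q_1−15, q_2−3): tangency gives 2/3·p_2·(q_2−3) = 1/3·p_1·(q_1−15).
Substituting into the budget: q_1* = 15 + 2/3·(I − 15·p_1 − 3·p_2)/p_1, and q_2* = 3 + 1/3·(…)/p_2.
Discretionary income = 152 − 15·3.4 − 3·12 = 65; q_1* = 15 + 2/3·65/3.4 = 27.7451; q_2* = 3 + 1/3·65/12 = 4.8056.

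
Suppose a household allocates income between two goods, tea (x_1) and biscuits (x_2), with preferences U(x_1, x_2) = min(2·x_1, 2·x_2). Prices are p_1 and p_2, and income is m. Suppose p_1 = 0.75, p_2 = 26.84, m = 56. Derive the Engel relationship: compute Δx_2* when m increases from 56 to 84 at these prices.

Δx_2* = 1.0149

With perfect complements, no substitution: consume in ratio x_1:x_2 = 2:2.
Budget: p_1·x_1 + p_2·x_1 = m, so (2·p_1 + 2·p_2)·x_1 = 2·m.
Demand: x_1*(p_1,p_2,m) = 2·m/(2·p_1 + 2·p_2), x_2* = 2·m/(2·p_1 + 2·p_2).
Here 2·0.75 + 2·26.84 = 55.18, giving x_2* = 2.0297.
At m' = 84: x_2* = 3.0446. Change: 3.0446 − 2.0297 = 1.0149.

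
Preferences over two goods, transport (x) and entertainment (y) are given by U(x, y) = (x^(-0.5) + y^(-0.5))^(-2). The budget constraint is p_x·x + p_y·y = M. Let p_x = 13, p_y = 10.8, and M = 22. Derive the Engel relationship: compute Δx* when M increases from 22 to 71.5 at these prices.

Δx* = 1.9627

MRS = MU_x/MU_y = (y/x)^(1.5). Set equal to p_x/p_y.
Solve for the ratio: y/x = [p_x/p_y]^(2/3).
With the ratio pinned down, the budget gives x* = M/(p_x + p_y·(y/x)) and y* = (y/x)·x*.
Numerically y/x = 1.131566, so x* = 22/(13 + 10.8·1.131566) = 0.8723.
At M' = 71.5: x* = 2.8349. Change: 2.8349 − 0.8723 = 1.9627.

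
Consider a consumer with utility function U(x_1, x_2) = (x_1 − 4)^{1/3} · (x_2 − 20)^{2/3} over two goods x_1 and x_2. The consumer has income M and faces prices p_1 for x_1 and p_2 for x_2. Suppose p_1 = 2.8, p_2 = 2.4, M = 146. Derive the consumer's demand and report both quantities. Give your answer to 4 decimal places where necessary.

After buying the subsistence bundle (4, 20), a share 1/3 of the remaining income goes to x_1: x_1* = 4 + 1/3·(M − 4p_1 − 20p_2)/p_1.
Discretionary income = 146 − 4·2.8 − 20·2.4 = 86.8; x_1* = 4 + 1/3·86.8/2.8 = 14.3333; x_2* = 20 + 2/3·86.8/2.4 = 44.1111.

x_1* = 14.3333, x_2* = 44.1111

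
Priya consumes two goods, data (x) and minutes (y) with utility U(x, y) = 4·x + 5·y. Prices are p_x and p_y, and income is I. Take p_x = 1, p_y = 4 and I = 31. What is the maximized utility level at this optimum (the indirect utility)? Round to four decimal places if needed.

Perfect substitutes: compare marginal utility per dollar. 4/p_x vs 5/p_y → 4 vs 1.25.
x gives more utility per dollar, so spend all income on x: x* = I/p_x, y* = 0.
Numerically: x* = 31, y* = 0.
Utility at the optimum: U(31, 0) = 124.

V = 124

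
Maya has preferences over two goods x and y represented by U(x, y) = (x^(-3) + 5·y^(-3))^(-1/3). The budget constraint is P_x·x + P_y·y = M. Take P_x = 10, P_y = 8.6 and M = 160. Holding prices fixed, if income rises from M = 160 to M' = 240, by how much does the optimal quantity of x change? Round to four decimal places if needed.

Δx* = 3.4255

MRS = MU_x/MU_y = (1/5)·(y/x)^(4). Set equal to P_x/P_y.
Hence y/x = (5·P_x/P_y)^(1/(4)), i.e. raised to the 0.25 power.
Substitute y = (y/x)·x into the budget: x* = M/(P_x + P_y·(y/x)).
Numerically y/x = 1.552808, so x* = 160/(10 + 8.6·1.552808) = 6.851.
At M' = 240: x* = 10.2765. Change: 10.2765 − 6.851 = 3.4255.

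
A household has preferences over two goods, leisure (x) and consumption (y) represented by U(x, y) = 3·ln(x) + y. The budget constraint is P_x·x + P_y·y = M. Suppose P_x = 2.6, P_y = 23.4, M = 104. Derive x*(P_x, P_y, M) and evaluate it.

Set MRS = P_x/P_y: (3/x)/1 = P_x/P_y.
So x*(P_x,P_y) = 3·P_y/P_x, independent of income; and y* = (M − 3·P_y)/P_y.
At the given prices: x* = 3·23.4/2.6 = 27.

x* = 27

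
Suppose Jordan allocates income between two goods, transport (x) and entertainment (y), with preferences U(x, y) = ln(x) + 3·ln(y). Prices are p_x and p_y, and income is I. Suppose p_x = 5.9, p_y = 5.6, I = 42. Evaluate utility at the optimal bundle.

Tangency: MRS = (1/3)·y/x = p_x/p_y.
Rearranging, p_y·y = 3·p_x·x. Substituting into the budget gives p_x·x·(1 + 3) = I.
Demand: x*(p_x,p_y,I) = 0.25·I/p_x and y* = 0.75·I/p_y.
At p_x=5.9, p_y=5.6, I=42: x* = 0.25·42/5.9 = 1.7797, y* = 5.625.
Utility at the optimum: U(1.7797, 5.625) = 5.7581.

V = 5.7581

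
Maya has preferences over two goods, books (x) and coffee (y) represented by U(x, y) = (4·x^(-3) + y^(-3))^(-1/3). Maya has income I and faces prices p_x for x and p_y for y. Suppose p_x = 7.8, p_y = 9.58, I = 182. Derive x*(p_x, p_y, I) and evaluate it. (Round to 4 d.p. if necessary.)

x* = 12.7856

Numerically y/x = 0.671688, so x* = 182/(7.8 + 9.58·0.671688) = 12.7856.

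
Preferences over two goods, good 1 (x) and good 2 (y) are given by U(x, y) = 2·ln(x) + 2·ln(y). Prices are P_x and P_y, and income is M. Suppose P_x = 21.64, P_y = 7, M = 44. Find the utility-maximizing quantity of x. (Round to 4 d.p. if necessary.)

Tangency: MRS = y/x = P_x/P_y.
So 2·P_y·y = 2·P_x·x; combined with the budget, a share 0.5 of income goes to x.
Demand: x*(P_x,P_y,M) = 0.5·M/P_x and y* = 0.5·M/P_y.
At P_x=21.64, P_y=7, M=44: x* = 0.5·44/21.64 = 1.0166.

x* = 1.0166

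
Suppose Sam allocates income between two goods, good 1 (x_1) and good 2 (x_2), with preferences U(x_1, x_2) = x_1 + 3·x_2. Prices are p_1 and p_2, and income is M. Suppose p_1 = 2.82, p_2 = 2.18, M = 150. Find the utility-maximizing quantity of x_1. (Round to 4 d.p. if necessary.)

Perfect substitutes: compare marginal utility per dollar. 1/p_1 vs 3/p_2 → 0.3546 vs 1.3761.
x_2 gives more utility per dollar, so spend all income on x_2: x_2* = M/p_2, x_1* = 0.
Numerically: x_1* = 0, x_2* = 68.8073.

x_1* = 0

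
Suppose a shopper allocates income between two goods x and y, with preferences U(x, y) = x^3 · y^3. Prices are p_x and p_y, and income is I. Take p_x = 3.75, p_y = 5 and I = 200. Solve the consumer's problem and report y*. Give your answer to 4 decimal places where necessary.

Tangency: MRS = y/x = p_x/p_y.
So 3·p_y·y = 3·p_x·x; combined with the budget, a share 0.5 of income goes to x.
Demand: x*(p_x,p_y,I) = 0.5·I/p_x and y* = 0.5·I/p_y.
At p_x=3.75, p_y=5, I=200: y* = 0.5·200/5 = 20.

y* = 20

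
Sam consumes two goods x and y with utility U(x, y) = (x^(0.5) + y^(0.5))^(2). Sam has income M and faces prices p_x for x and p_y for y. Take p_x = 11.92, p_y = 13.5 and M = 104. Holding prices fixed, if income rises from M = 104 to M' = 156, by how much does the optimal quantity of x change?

From the CES first-order condition, (y/x)^(0.5) = p_x/p_y.
Solve for the ratio: y/x = [p_x/p_y]^(2).
Substitute y = (y/x)·x into the budget: x* = M/(p_x + p_y·(y/x)).
Numerically y/x = 0.779624, so x* = 104/(11.92 + 13.5·0.779624) = 4.6336.
At M' = 156: x* = 6.9503. Change: 6.9503 − 4.6336 = 2.3168.

Δx* = 2.3168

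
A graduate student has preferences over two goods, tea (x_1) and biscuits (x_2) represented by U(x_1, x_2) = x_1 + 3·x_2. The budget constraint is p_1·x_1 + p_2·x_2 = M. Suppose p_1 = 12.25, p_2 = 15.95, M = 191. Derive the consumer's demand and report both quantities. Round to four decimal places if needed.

Linear utility — the consumer picks whichever good has higher MU/price: 1/12.25 = 0.0816 vs 3/15.95 = 0.1881.
x_2 gives more utility per dollar, so spend all income on x_2: x_2* = M/p_2, x_1* = 0.
Numerically: x_1* = 0, x_2* = 11.9749.

x_1* = 0, x_2* = 11.9749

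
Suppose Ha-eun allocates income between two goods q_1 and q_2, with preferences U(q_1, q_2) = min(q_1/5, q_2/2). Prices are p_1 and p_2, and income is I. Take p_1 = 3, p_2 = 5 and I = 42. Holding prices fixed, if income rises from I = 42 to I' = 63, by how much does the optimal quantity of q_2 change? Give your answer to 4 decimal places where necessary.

Leontief preferences: the optimum is at the kink where q_1/5 = q_2/2, i.e. q_2 = (2/5)·q_1.
Budget: p_1·q_1 + p_2·(2/5)·q_1 = I, so (5·p_1 + 2·p_2)·q_1 = 5·I.
Demand: q_1*(p_1,p_2,I) = 5·I/(5·p_1 + 2·p_2), q_2* = 2·I/(5·p_1 + 2·p_2).
Here 5·3 + 2·5 = 25, giving q_2* = 3.36.
At I' = 63: q_2* = 5.04. Change: 5.04 − 3.36 = 1.68.

Δq_2* = 1.68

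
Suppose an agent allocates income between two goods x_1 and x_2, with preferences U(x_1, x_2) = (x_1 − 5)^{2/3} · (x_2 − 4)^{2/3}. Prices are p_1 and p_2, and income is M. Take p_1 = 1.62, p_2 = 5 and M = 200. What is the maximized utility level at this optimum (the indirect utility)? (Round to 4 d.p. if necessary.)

V = 94.0455

This is Cobb-Douglas in (x_1−5, x_2−4): tangency gives 2/3·p_2·(x_2−4) = 2/3·p_1·(x_1−5).
After buying the subsistence bundle (5, 4), a share 0.5 of the remaining income goes to x_1: x_1* = 5 + 0.5·(M − 5p_1 − 4p_2)/p_1.
Discretionary income = 200 − 5·1.62 − 4·5 = 171.9; x_1* = 5 + 0.5·171.9/1.62 = 58.0556; x_2* = 4 + 0.5·171.9/5 = 21.19.
Utility at the optimum: U(58.0556, 21.19) = 94.0455.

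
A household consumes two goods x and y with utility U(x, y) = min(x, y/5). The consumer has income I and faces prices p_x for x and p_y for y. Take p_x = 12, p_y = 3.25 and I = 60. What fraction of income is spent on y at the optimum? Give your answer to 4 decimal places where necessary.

share on y = 0.5752

Leontief preferences: the optimum is at the kink where x/1 = y/5, i.e. y = 5·x.
Budget: p_x·x + p_y·5·x = I, so (p_x + 5·p_y)·x = I.
Demand: x*(p_x,p_y,I) = I/(p_x + 5·p_y), y* = 5·I/(p_x + 5·p_y).
Here 12 + 5·3.25 = 28.25, giving x* = 2.1239 and y* = 10.6195.
Expenditure on y: 3.25·10.6195 = 34.5133; share = 0.5752.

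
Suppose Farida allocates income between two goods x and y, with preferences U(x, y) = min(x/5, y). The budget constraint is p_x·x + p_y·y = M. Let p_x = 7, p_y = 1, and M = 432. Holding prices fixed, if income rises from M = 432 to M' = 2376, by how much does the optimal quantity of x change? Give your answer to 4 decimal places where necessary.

Leontief preferences: the optimum is at the kink where x/5 = y/1, i.e. y = (1/5)·x.
Budget: p_x·x + p_y·(1/5)·x = M, so (5·p_x + p_y)·x = 5·M.
Demand: x*(p_x,p_y,M) = 5·M/(5·p_x + p_y), y* = M/(5·p_x + p_y).
Here 5·7 + 1 = 36, giving x* = 60.
At M' = 2376: x* = 330. Change: 330 − 60 = 270.

Δx* = 270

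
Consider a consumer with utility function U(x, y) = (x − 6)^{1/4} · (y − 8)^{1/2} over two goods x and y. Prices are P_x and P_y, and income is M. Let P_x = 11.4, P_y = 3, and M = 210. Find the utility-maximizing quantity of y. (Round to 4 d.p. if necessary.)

y* = 34.1333

Let x' = x−6, y' = y−8. MRS = (1/2)·y'/x' = P_x/P_y.
After buying the subsistence bundle (6, 8), a share 1/3 of the remaining income goes to x: x* = 6 + 1/3·(M − 6P_x − 8P_y)/P_x.
Discretionary income = 210 − 6·11.4 − 8·3 = 117.6; y* = 8 + 2/3·117.6/3 = 34.1333.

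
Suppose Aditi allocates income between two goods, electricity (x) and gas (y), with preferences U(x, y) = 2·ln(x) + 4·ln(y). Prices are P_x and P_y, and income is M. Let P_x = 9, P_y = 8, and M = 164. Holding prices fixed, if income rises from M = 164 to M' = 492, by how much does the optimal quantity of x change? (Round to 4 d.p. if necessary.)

Demand: x*(P_x,P_y,M) = 1/3·M/P_x and y* = 2/3·M/P_y.
At P_x=9, P_y=8, M=164: x* = 1/3·164/9 = 6.0741.
At M' = 492: x* = 18.2222. Change: 18.2222 − 6.0741 = 12.1481.

Δx* = 12.1481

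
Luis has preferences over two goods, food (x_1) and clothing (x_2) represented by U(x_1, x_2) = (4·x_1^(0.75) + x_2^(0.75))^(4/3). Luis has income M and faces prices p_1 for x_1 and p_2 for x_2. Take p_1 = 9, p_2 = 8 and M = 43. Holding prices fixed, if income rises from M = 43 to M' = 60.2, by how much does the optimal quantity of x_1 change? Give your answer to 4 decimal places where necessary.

Δx_1* = 1.9005

With the ratio pinned down, the budget gives x_1* = M/(p_1 + p_2·(x_2/x_1)) and x_2* = (x_2/x_1)·x_1*.
Numerically x_2/x_1 = 0.006257, so x_1* = 43/(9 + 8·0.006257) = 4.7514.
At M' = 60.2: x_1* = 6.6519. Change: 6.6519 − 4.7514 = 1.9005.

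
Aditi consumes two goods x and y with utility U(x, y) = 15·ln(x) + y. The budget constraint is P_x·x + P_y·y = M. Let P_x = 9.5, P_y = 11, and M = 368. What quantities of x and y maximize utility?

x* = 17.3684, y* = 18.4545

MU_x = 15/x, MU_y = 1. Tangency: 15/x = P_x/P_y.
So x*(P_x,P_y) = 15·P_y/P_x, independent of income; and y* = (M − 15·P_y)/P_y.
At the given prices: x* = 15·11/9.5 = 17.3684, and y* = 18.4545.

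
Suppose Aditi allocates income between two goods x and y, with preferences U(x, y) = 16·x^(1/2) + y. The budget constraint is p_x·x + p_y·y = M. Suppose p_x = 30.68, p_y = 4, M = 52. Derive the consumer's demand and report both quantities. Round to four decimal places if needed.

Set MRS = p_x/p_y: 8·x^(−1/2) = p_x/p_y.
Solve: √x = 8·p_y/p_x, so x*(p_x,p_y) = (8·p_y/p_x)², and y* = (M − p_x·x*)/p_y.
Plugging in: x* = (8·4/30.68)² = 1.0879, y* = 4.6558.

x* = 1.0879, y* = 4.6558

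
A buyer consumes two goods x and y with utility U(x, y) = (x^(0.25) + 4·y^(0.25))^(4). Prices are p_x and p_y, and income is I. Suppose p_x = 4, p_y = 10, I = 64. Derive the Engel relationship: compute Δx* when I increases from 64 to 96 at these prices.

MRS = MU_x/MU_y = (1/4)·(y/x)^(0.75). Set equal to p_x/p_y.
Solve for the ratio: y/x = [4·p_x/p_y]^(4/3).
With the ratio pinned down, the budget gives x* = I/(p_x + p_y·(y/x)) and y* = (y/x)·x*.
Numerically y/x = 1.871371, so x* = 64/(4 + 10·1.871371) = 2.8177.
At I' = 96: x* = 4.2265. Change: 4.2265 − 2.8177 = 1.4088.

Δx* = 1.4088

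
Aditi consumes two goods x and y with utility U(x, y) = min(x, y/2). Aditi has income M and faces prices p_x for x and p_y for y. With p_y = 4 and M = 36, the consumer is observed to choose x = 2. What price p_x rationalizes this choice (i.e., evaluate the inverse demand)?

p_x = 10

With perfect complements, no substitution: consume in ratio x:y = 1:2.
Budget: p_x·x + p_y·2·x = M, so (p_x + 2·p_y)·x = M.
Demand: x*(p_x,p_y,M) = M/(p_x + 2·p_y), y* = 2·M/(p_x + 2·p_y).
Set x* = 2 in the demand function and solve for p_x: p_x = 10.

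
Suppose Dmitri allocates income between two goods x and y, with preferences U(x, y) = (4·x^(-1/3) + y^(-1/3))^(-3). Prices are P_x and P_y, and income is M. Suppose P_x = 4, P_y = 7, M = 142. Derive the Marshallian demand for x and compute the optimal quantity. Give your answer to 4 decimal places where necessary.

MRS = MU_x/MU_y = 4·(y/x)^(4/3). Set equal to P_x/P_y.
Hence y/x = ((1/4)·P_x/P_y)^(1/(4/3)), i.e. raised to the 0.75 power.
Substitute y = (y/x)·x into the budget: x* = M/(P_x + P_y·(y/x)).
Numerically y/x = 0.232368, so x* = 142/(4 + 7·0.232368) = 25.2374.

x* = 25.2374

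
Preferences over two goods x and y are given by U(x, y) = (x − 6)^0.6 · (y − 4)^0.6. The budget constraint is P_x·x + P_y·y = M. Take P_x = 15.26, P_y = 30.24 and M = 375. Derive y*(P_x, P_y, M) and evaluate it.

y* = 6.6865

Let x' = x−6, y' = y−4. MRS = y'/x' = P_x/P_y.
After buying the subsistence bundle (6, 4), a share 0.5 of the remaining income goes to x: x* = 6 + 0.5·(M − 6P_x − 4P_y)/P_x.
Discretionary income = 375 − 6·15.26 − 4·30.24 = 162.48; y* = 4 + 0.5·162.48/30.24 = 6.6865.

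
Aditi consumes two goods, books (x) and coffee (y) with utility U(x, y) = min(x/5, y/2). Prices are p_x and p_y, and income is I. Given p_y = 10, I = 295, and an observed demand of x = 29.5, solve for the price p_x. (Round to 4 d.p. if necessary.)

Leontief preferences: the optimum is at the kink where x/5 = y/2, i.e. y = (2/5)·x.
Budget: p_x·x + p_y·(2/5)·x = I, so (5·p_x + 2·p_y)·x = 5·I.
Demand: x*(p_x,p_y,I) = 5·I/(5·p_x + 2·p_y), y* = 2·I/(5·p_x + 2·p_y).
Set x* = 29.5 in the demand function and solve for p_x: p_x = 6.

p_x = 6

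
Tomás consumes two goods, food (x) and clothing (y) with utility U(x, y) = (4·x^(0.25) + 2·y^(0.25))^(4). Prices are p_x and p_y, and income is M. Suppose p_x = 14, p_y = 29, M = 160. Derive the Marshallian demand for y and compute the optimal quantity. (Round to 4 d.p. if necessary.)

y* = 1.3098

Substitute y = (y/x)·x into the budget: x* = M/(p_x + p_y·(y/x)).
Numerically y/x = 0.150291, so x* = 160/(14 + 29·0.150291) = 8.7153 and y* = 0.150291·8.7153 = 1.3098.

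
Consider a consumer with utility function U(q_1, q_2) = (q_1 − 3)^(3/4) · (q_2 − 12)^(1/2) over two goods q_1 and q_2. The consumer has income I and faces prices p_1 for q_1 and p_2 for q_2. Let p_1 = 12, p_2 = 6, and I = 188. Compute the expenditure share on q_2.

share on q_2 = 0.5532

MRS = (3/2)·(q_2−12)/(q_1−3). Tangency with p_1/p_2 gives q_2−12 = (2/3)·(p_1/p_2)·(q_1−3).
After buying the subsistence bundle (3, 12), a share 0.6 of the remaining income goes to q_1: q_1* = 3 + 0.6·(I − 3p_1 − 12p_2)/p_1.
Discretionary income = 188 − 3·12 − 12·6 = 80; q_1* = 3 + 0.6·80/12 = 7; q_2* = 12 + 0.4·80/6 = 17.3333.
Expenditure on q_2: 6·17.3333 = 104; share = 0.5532.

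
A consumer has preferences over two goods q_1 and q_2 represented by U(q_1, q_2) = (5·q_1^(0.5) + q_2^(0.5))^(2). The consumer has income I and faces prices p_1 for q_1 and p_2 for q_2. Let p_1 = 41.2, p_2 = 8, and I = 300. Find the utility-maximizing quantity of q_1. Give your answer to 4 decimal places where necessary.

With the ratio pinned down, the budget gives q_1* = I/(p_1 + p_2·(q_2/q_1)) and q_2* = (q_2/q_1)·q_1*.
Numerically q_2/q_1 = 1.0609, so q_1* = 300/(41.2 + 8·1.0609) = 6.0378.

q_1* = 6.0378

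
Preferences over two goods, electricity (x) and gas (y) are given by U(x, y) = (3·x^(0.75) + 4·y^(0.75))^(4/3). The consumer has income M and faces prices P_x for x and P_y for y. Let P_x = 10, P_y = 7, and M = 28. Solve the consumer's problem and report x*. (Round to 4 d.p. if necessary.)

MRS = MU_x/MU_y = (3/4)·(y/x)^(0.25). Set equal to P_x/P_y.
Hence y/x = ((4/3)·P_x/P_y)^(1/(0.25)), i.e. raised to the 4 power.
Substitute y = (y/x)·x into the budget: x* = M/(P_x + P_y·(y/x)).
Numerically y/x = 13.16324, so x* = 28/(10 + 7·13.16324) = 0.2741.

x* = 0.2741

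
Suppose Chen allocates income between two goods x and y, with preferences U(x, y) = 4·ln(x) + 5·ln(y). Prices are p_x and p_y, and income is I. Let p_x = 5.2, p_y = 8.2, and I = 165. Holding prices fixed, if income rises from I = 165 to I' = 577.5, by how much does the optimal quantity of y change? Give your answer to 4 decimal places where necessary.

Δy* = 27.9472

The MRS is (4/5)·y/x. Set MRS = p_x/p_y.
Rearranging, p_y·y = (5/4)·p_x·x. Substituting into the budget gives p_x·x·(1 + (5/4)) = I.
Demand: x*(p_x,p_y,I) = 4/9·I/p_x and y* = 5/9·I/p_y.
At p_x=5.2, p_y=8.2, I=165: y* = 5/9·165/8.2 = 11.1789.
At I' = 577.5: y* = 39.126. Change: 39.126 − 11.1789 = 27.9472.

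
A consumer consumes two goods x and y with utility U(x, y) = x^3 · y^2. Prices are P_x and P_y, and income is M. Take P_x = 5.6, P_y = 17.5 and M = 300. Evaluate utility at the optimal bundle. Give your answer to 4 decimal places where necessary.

V = 1561492.2354

MU_x/MU_y = (3·y)/(2·x); tangency sets this equal to P_x/P_y.
So 3·P_y·y = 2·P_x·x; combined with the budget, a share 0.6 of income goes to x.
Demand: x*(P_x,P_y,M) = 0.6·M/P_x and y* = 0.4·M/P_y.
At P_x=5.6, P_y=17.5, M=300: x* = 0.6·300/5.6 = 32.1429, y* = 6.8571.
Utility at the optimum: U(32.1429, 6.8571) = 1561492.2354.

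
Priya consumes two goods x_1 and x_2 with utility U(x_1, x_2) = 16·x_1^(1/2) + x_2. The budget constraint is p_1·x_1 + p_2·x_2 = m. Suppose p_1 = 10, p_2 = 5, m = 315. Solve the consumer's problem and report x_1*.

x_1* = 16

Set MRS = p_1/p_2: 8·x_1^(−1/2) = p_1/p_2.
Thus x_1* = (8·p_2/p_1)² — independent of m — with the rest of income spent on x_2.
Plugging in: x_1* = (8·5/10)² = 16.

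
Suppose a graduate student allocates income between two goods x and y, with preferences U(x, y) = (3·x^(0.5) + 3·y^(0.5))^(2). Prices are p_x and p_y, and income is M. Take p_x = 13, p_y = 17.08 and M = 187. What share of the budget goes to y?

share on y = 0.4322

MU_x ∝ 3·x^(-0.5), MU_y ∝ 3·y^(-0.5), so MRS = (y/x)^(0.5) = p_x/p_y.
Hence y/x = (p_x/p_y)^(1/(0.5)), i.e. raised to the 2 power.
With the ratio pinned down, the budget gives x* = M/(p_x + p_y·(y/x)) and y* = (y/x)·x*.
Numerically y/x = 0.57931, so x* = 187/(13 + 17.08·0.57931) = 8.1679 and y* = 0.57931·8.1679 = 4.7317.
Expenditure on y: 17.08·4.7317 = 80.8178; share = 0.4322.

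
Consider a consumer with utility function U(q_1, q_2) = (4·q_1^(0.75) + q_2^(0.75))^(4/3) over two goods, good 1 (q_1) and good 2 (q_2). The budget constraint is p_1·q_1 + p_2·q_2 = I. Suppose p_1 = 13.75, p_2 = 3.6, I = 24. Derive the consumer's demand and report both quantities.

q_1* = 1.4335, q_2* = 1.1916

Substitute q_2 = (q_2/q_1)·q_1 into the budget: q_1* = I/(p_1 + p_2·(q_2/q_1)).
Numerically q_2/q_1 = 0.831306, so q_1* = 24/(13.75 + 3.6·0.831306) = 1.4335 and q_2* = 0.831306·1.4335 = 1.1916.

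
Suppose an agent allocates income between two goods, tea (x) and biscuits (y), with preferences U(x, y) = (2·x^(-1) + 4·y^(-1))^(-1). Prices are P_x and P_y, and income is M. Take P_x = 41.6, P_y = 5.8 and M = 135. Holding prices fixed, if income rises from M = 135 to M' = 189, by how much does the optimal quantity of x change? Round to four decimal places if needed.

Δx* = 0.8495

MRS = MU_x/MU_y = (1/2)·(y/x)^(2). Set equal to P_x/P_y.
Solve for the ratio: y/x = [2·P_x/P_y]^(0.5).
With the ratio pinned down, the budget gives x* = M/(P_x + P_y·(y/x)) and y* = (y/x)·x*.
Numerically y/x = 3.787457, so x* = 135/(41.6 + 5.8·3.787457) = 2.1237.
At M' = 189: x* = 2.9732. Change: 2.9732 − 2.1237 = 0.8495.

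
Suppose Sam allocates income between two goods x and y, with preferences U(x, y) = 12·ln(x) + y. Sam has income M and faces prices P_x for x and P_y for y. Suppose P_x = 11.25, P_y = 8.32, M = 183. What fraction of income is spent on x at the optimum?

MU_x = 12/x, MU_y = 1. Tangency: 12/x = P_x/P_y.
So x*(P_x,P_y) = 12·P_y/P_x, independent of income; and y* = (M − 12·P_y)/P_y.
At the given prices: x* = 12·8.32/11.25 = 8.8747, and y* = 9.9952.
Expenditure on x: 11.25·8.8747 = 99.84; share = 0.5456.

share on x = 0.5456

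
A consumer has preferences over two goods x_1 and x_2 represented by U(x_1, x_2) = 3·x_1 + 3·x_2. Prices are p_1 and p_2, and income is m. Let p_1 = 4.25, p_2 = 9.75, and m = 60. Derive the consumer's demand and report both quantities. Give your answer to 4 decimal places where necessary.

Linear utility — the consumer picks whichever good has higher MU/price: 3/4.25 = 0.7059 vs 3/9.75 = 0.3077.
x_1 gives more utility per dollar, so spend all income on x_1: x_1* = m/p_1, x_2* = 0.
Numerically: x_1* = 14.1176, x_2* = 0.

x_1* = 14.1176, x_2* = 0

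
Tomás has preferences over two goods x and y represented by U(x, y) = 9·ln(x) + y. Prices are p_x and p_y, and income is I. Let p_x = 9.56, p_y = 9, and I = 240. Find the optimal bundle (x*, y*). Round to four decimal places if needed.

x* = 8.4728, y* = 17.6667

MU_x = 9/x, MU_y = 1. Tangency: 9/x = p_x/p_y.
So x*(p_x,p_y) = 9·p_y/p_x, independent of income; and y* = (I − 9·p_y)/p_y.
At the given prices: x* = 9·9/9.56 = 8.4728, and y* = 17.6667.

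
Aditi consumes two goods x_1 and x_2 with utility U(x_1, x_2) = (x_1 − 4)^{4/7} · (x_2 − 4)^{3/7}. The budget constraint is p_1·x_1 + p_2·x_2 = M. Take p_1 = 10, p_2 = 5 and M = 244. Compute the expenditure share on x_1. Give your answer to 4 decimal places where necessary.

Let x_1' = x_1−4, x_2' = x_2−4. MRS = (4/3)·x_2'/x_1' = p_1/p_2.
After buying the subsistence bundle (4, 4), a share 4/7 of the remaining income goes to x_1: x_1* = 4 + 4/7·(M − 4p_1 − 4p_2)/p_1.
Discretionary income = 244 − 4·10 − 4·5 = 184; x_1* = 4 + 4/7·184/10 = 14.5143; x_2* = 4 + 3/7·184/5 = 19.7714.
Expenditure on x_1: 10·14.5143 = 145.1429; share = 0.5948.

share on x_1 = 0.5948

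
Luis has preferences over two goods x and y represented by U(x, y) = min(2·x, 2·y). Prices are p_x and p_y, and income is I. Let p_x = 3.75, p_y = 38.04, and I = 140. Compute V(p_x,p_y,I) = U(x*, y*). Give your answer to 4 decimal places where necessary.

V = 6.7002

Leontief preferences: the optimum is at the kink where x/2 = y/2, i.e. y = x.
Budget: p_x·x + p_y·x = I, so (2·p_x + 2·p_y)·x = 2·I.
Demand: x*(p_x,p_y,I) = 2·I/(2·p_x + 2·p_y), y* = 2·I/(2·p_x + 2·p_y).
Here 2·3.75 + 2·38.04 = 83.58, giving x* = 3.3501 and y* = 3.3501.
Utility at the optimum: U(3.3501, 3.3501) = 6.7002.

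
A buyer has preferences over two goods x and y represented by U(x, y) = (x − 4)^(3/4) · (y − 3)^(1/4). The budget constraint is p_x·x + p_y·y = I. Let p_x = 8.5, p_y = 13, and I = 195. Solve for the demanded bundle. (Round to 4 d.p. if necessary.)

x* = 14.7647, y* = 5.3462

This is Cobb-Douglas in (x−4, y−3): tangency gives 0.75·p_y·(y−3) = 0.25·p_x·(x−4).
After buying the subsistence bundle (4, 3), a share 0.75 of the remaining income goes to x: x* = 4 + 0.75·(I − 4p_x − 3p_y)/p_x.
Discretionary income = 195 − 4·8.5 − 3·13 = 122; x* = 4 + 0.75·122/8.5 = 14.7647; y* = 3 + 0.25·122/13 = 5.3462.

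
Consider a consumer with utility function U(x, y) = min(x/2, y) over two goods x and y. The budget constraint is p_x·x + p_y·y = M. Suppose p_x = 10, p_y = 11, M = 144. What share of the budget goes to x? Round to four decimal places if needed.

Leontief preferences: the optimum is at the kink where x/2 = y/1, i.e. y = (1/2)·x.
Budget: p_x·x + p_y·(1/2)·x = M, so (2·p_x + p_y)·x = 2·M.
Demand: x*(p_x,p_y,M) = 2·M/(2·p_x + p_y), y* = M/(2·p_x + p_y).
Here 2·10 + 11 = 31, giving x* = 9.2903 and y* = 4.6452.
Expenditure on x: 10·9.2903 = 92.9032; share = 0.6452.

share on x = 0.6452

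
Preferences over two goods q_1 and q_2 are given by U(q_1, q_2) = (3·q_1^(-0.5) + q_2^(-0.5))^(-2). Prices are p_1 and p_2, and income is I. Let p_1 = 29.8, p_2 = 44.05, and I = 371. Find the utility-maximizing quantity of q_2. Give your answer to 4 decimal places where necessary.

With the ratio pinned down, the budget gives q_1* = I/(p_1 + p_2·(q_2/q_1)) and q_2* = (q_2/q_1)·q_1*.
Numerically q_2/q_1 = 0.370481, so q_1* = 371/(29.8 + 44.05·0.370481) = 8.0443 and q_2* = 0.370481·8.0443 = 2.9803.

q_2* = 2.9803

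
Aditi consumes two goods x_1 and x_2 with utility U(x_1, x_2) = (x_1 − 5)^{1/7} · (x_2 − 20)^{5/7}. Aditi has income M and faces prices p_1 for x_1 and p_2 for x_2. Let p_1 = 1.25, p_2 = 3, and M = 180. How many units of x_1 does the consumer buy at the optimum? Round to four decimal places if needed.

x_1* = 20.1667

This is Cobb-Douglas in (x_1−5, x_2−20): tangency gives 1/7·p_2·(x_2−20) = 5/7·p_1·(x_1−5).
Substituting into the budget: x_1* = 5 + 1/6·(M − 5·p_1 − 20·p_2)/p_1, and x_2* = 20 + 5/6·(…)/p_2.
Discretionary income = 180 − 5·1.25 − 20·3 = 113.75; x_1* = 5 + 1/6·113.75/1.25 = 20.1667.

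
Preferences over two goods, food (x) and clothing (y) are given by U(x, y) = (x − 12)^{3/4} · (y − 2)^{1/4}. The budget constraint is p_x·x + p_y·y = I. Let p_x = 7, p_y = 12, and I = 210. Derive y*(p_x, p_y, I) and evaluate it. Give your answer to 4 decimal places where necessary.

Discretionary income = 210 − 12·7 − 2·12 = 102; y* = 2 + 0.25·102/12 = 4.125.

y* = 4.125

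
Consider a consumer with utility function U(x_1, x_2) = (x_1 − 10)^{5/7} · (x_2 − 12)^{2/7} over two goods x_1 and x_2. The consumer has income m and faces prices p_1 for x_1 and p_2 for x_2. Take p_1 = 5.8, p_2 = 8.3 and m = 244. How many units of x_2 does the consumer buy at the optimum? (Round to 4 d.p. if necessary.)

x_2* = 14.9742

MRS = (5/2)·(x_2−12)/(x_1−10). Tangency with p_1/p_2 gives x_2−12 = (2/5)·(p_1/p_2)·(x_1−10).
After buying the subsistence bundle (10, 12), a share 5/7 of the remaining income goes to x_1: x_1* = 10 + 5/7·(m − 10p_1 − 12p_2)/p_1.
Discretionary income = 244 − 10·5.8 − 12·8.3 = 86.4; x_2* = 12 + 2/7·86.4/8.3 = 14.9742.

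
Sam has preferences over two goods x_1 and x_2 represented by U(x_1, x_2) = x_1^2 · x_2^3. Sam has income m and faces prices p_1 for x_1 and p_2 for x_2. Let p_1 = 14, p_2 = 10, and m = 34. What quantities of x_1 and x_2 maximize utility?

x_1* = 0.9714, x_2* = 2.04

Tangency: MRS = (2/3)·x_2/x_1 = p_1/p_2.
Rearranging, p_2·x_2 = (3/2)·p_1·x_1. Substituting into the budget gives p_1·x_1·(1 + (3/2)) = m.
Demand: x_1*(p_1,p_2,m) = 0.4·m/p_1 and x_2* = 0.6·m/p_2.
At p_1=14, p_2=10, m=34: x_1* = 0.4·34/14 = 0.9714, x_2* = 2.04.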